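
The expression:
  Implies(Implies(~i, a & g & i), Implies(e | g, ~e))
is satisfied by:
  {e: False, i: False}
  {i: True, e: False}
  {e: True, i: False}


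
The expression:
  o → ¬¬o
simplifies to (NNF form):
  True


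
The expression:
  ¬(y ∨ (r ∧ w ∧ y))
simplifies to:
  ¬y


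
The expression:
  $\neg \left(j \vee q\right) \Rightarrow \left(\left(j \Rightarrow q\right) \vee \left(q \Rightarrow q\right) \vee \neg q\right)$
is always true.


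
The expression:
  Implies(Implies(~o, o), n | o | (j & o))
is always true.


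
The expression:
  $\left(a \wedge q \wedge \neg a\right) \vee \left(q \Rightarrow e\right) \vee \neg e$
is always true.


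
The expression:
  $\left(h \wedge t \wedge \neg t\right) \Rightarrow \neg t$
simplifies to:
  $\text{True}$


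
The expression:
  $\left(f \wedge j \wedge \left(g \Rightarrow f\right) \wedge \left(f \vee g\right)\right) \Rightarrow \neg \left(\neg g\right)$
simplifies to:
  $g \vee \neg f \vee \neg j$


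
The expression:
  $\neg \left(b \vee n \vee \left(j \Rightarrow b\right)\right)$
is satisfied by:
  {j: True, n: False, b: False}


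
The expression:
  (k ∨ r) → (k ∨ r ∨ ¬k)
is always true.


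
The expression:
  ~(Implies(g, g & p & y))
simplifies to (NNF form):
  g & (~p | ~y)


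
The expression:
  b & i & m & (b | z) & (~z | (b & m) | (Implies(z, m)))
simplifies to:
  b & i & m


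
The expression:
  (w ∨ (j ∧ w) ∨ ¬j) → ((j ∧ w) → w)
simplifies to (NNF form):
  True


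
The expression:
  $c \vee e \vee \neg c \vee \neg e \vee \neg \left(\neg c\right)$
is always true.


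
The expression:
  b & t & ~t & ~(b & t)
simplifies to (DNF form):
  False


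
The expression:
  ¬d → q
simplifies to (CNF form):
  d ∨ q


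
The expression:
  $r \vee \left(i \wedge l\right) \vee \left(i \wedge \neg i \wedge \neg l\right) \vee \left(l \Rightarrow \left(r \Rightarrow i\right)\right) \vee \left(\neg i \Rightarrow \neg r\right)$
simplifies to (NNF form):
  $\text{True}$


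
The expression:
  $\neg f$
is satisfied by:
  {f: False}


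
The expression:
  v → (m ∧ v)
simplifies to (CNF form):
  m ∨ ¬v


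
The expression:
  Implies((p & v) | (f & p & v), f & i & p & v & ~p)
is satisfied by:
  {p: False, v: False}
  {v: True, p: False}
  {p: True, v: False}


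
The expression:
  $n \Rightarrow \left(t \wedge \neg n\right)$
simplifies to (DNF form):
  $\neg n$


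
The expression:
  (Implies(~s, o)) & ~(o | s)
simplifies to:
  False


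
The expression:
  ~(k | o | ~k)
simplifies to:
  False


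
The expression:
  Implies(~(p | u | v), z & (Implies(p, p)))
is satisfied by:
  {u: True, z: True, v: True, p: True}
  {u: True, z: True, v: True, p: False}
  {u: True, z: True, p: True, v: False}
  {u: True, z: True, p: False, v: False}
  {u: True, v: True, p: True, z: False}
  {u: True, v: True, p: False, z: False}
  {u: True, v: False, p: True, z: False}
  {u: True, v: False, p: False, z: False}
  {z: True, v: True, p: True, u: False}
  {z: True, v: True, p: False, u: False}
  {z: True, p: True, v: False, u: False}
  {z: True, p: False, v: False, u: False}
  {v: True, p: True, z: False, u: False}
  {v: True, z: False, p: False, u: False}
  {p: True, z: False, v: False, u: False}


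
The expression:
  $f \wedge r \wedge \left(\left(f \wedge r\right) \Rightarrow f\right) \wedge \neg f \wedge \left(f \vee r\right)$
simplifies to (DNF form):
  $\text{False}$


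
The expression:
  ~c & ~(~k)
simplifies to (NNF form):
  k & ~c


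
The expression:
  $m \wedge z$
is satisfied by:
  {z: True, m: True}


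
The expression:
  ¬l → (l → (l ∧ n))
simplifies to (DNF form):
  True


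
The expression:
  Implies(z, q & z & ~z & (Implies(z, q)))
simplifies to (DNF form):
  ~z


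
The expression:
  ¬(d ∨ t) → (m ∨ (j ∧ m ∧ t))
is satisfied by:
  {d: True, t: True, m: True}
  {d: True, t: True, m: False}
  {d: True, m: True, t: False}
  {d: True, m: False, t: False}
  {t: True, m: True, d: False}
  {t: True, m: False, d: False}
  {m: True, t: False, d: False}


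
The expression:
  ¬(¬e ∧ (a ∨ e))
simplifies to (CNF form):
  e ∨ ¬a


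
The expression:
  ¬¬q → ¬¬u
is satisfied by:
  {u: True, q: False}
  {q: False, u: False}
  {q: True, u: True}


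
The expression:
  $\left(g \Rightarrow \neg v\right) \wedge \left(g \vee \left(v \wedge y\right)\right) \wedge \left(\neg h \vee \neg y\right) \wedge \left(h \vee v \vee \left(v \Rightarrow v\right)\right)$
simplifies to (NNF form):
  $\left(g \vee v\right) \wedge \left(g \vee y\right) \wedge \left(\neg g \vee \neg v\right) \wedge \left(\neg h \vee \neg y\right)$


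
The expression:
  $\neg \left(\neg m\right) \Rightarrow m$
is always true.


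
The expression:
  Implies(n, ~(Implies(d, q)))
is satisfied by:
  {d: True, n: False, q: False}
  {d: False, n: False, q: False}
  {q: True, d: True, n: False}
  {q: True, d: False, n: False}
  {n: True, d: True, q: False}


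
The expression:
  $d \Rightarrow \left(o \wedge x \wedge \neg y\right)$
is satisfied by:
  {x: True, o: True, y: False, d: False}
  {x: True, o: False, y: False, d: False}
  {o: True, x: False, y: False, d: False}
  {x: False, o: False, y: False, d: False}
  {x: True, y: True, o: True, d: False}
  {x: True, y: True, o: False, d: False}
  {y: True, o: True, x: False, d: False}
  {y: True, x: False, o: False, d: False}
  {x: True, d: True, y: False, o: True}


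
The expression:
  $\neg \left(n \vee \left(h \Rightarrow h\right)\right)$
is never true.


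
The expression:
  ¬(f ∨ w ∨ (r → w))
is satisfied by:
  {r: True, w: False, f: False}


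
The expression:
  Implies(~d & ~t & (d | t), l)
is always true.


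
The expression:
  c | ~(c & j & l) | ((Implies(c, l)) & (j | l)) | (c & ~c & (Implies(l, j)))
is always true.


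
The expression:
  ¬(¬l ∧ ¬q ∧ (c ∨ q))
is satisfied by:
  {q: True, l: True, c: False}
  {q: True, c: False, l: False}
  {l: True, c: False, q: False}
  {l: False, c: False, q: False}
  {q: True, l: True, c: True}
  {q: True, c: True, l: False}
  {l: True, c: True, q: False}


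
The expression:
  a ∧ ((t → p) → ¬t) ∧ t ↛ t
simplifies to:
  False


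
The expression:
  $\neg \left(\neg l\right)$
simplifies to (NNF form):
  $l$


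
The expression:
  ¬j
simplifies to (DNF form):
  ¬j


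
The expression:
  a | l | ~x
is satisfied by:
  {a: True, l: True, x: False}
  {a: True, l: False, x: False}
  {l: True, a: False, x: False}
  {a: False, l: False, x: False}
  {a: True, x: True, l: True}
  {a: True, x: True, l: False}
  {x: True, l: True, a: False}


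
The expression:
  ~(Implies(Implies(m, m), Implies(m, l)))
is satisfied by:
  {m: True, l: False}


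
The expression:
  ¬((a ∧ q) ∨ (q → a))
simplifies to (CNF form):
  q ∧ ¬a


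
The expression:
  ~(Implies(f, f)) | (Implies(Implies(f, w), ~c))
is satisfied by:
  {f: True, c: False, w: False}
  {f: False, c: False, w: False}
  {w: True, f: True, c: False}
  {w: True, f: False, c: False}
  {c: True, f: True, w: False}


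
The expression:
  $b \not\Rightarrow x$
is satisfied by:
  {b: True, x: False}


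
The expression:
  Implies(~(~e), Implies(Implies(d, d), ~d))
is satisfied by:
  {e: False, d: False}
  {d: True, e: False}
  {e: True, d: False}


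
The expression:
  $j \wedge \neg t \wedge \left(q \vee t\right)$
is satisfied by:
  {j: True, q: True, t: False}


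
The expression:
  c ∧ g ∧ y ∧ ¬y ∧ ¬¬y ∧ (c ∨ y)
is never true.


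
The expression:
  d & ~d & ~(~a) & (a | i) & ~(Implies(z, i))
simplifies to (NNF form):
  False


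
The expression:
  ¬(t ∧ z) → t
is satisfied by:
  {t: True}


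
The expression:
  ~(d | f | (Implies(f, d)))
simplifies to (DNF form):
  False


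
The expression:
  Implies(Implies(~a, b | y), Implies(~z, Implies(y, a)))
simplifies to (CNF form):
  a | z | ~y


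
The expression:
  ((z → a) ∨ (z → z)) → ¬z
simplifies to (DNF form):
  ¬z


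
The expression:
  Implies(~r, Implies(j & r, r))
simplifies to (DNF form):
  True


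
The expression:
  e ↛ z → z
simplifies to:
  z ∨ ¬e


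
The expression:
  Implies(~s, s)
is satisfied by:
  {s: True}


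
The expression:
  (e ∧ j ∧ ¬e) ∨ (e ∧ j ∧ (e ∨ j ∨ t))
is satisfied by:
  {j: True, e: True}


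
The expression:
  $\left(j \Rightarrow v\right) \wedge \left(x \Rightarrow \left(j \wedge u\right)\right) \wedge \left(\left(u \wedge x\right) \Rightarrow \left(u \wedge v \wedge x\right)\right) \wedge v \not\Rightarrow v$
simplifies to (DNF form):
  $\text{False}$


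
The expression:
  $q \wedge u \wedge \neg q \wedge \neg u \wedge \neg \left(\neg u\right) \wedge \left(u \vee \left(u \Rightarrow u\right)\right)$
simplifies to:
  $\text{False}$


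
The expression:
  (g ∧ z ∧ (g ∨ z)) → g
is always true.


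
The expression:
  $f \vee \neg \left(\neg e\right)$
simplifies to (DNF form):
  $e \vee f$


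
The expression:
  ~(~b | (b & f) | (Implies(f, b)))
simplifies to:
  False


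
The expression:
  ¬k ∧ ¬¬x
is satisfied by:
  {x: True, k: False}


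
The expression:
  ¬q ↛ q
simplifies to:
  True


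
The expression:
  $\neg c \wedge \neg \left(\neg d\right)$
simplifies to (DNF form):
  $d \wedge \neg c$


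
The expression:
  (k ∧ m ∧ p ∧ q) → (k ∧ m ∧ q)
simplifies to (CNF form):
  True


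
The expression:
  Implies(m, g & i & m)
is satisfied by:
  {i: True, g: True, m: False}
  {i: True, g: False, m: False}
  {g: True, i: False, m: False}
  {i: False, g: False, m: False}
  {i: True, m: True, g: True}


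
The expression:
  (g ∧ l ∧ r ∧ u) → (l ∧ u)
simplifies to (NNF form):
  True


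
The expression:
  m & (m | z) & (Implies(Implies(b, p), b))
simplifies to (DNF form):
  b & m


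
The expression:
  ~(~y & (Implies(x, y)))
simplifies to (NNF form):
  x | y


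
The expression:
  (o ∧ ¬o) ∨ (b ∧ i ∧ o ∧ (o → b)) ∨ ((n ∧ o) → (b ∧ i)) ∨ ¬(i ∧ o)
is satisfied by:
  {b: True, o: False, i: False, n: False}
  {b: False, o: False, i: False, n: False}
  {b: True, n: True, o: False, i: False}
  {n: True, b: False, o: False, i: False}
  {b: True, i: True, n: False, o: False}
  {i: True, n: False, o: False, b: False}
  {b: True, n: True, i: True, o: False}
  {n: True, i: True, b: False, o: False}
  {b: True, o: True, n: False, i: False}
  {o: True, n: False, i: False, b: False}
  {b: True, n: True, o: True, i: False}
  {n: True, o: True, b: False, i: False}
  {b: True, i: True, o: True, n: False}
  {i: True, o: True, n: False, b: False}
  {b: True, n: True, i: True, o: True}


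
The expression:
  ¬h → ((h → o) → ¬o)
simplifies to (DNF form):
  h ∨ ¬o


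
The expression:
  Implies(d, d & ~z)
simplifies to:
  ~d | ~z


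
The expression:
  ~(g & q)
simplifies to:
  ~g | ~q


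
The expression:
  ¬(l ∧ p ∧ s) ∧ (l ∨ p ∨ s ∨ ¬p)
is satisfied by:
  {l: False, p: False, s: False}
  {s: True, l: False, p: False}
  {p: True, l: False, s: False}
  {s: True, p: True, l: False}
  {l: True, s: False, p: False}
  {s: True, l: True, p: False}
  {p: True, l: True, s: False}


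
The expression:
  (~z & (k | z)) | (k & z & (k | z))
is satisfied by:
  {k: True}


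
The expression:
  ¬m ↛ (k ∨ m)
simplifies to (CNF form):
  ¬k ∧ ¬m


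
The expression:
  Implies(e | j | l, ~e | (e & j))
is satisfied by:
  {j: True, e: False}
  {e: False, j: False}
  {e: True, j: True}


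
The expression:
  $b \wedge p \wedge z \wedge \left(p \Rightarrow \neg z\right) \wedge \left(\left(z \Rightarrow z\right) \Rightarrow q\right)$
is never true.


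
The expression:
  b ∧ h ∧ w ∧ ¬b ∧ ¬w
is never true.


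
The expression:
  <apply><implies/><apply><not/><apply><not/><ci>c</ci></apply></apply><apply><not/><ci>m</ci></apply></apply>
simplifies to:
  <apply><or/><apply><not/><ci>c</ci></apply><apply><not/><ci>m</ci></apply></apply>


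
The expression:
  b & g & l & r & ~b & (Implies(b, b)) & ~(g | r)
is never true.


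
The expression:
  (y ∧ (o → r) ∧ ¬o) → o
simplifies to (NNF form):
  o ∨ ¬y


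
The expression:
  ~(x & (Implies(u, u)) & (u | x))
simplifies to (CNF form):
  ~x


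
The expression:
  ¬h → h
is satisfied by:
  {h: True}


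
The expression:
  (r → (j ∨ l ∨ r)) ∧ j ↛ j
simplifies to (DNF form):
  False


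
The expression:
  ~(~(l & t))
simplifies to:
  l & t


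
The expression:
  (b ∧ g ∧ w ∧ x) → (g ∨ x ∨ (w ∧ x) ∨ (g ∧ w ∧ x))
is always true.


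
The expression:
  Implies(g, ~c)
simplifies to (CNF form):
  ~c | ~g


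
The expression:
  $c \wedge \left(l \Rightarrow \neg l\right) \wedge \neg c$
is never true.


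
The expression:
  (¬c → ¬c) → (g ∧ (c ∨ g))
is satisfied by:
  {g: True}


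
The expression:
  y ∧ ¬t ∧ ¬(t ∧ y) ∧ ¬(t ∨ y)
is never true.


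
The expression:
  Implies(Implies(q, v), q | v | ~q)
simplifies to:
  True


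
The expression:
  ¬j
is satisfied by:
  {j: False}


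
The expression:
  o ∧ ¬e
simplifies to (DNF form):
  o ∧ ¬e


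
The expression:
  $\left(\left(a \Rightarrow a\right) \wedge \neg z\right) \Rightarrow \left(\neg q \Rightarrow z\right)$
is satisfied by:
  {q: True, z: True}
  {q: True, z: False}
  {z: True, q: False}


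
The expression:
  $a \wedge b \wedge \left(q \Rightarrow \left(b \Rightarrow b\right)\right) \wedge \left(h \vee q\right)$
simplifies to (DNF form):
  $\left(a \wedge b \wedge h\right) \vee \left(a \wedge b \wedge q\right)$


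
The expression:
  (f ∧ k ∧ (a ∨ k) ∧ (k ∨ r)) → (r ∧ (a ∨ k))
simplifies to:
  r ∨ ¬f ∨ ¬k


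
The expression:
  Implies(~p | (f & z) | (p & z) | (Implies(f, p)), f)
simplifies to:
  f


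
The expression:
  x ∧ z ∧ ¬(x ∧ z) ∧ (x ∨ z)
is never true.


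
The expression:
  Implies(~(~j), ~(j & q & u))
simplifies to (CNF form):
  ~j | ~q | ~u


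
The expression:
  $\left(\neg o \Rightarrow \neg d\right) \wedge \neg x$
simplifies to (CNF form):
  $\neg x \wedge \left(o \vee \neg d\right)$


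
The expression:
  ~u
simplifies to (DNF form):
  ~u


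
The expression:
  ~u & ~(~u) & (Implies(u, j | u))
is never true.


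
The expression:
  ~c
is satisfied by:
  {c: False}


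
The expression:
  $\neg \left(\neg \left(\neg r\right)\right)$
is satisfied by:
  {r: False}


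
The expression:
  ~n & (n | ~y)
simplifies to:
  ~n & ~y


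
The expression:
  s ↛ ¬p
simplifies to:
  p ∧ s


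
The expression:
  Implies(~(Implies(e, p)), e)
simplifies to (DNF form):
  True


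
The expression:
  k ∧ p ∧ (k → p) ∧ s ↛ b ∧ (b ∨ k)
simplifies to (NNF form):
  k ∧ p ∧ s ∧ ¬b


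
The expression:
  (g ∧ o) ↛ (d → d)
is never true.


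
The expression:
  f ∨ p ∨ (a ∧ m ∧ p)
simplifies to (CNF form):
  f ∨ p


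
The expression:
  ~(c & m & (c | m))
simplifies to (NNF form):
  ~c | ~m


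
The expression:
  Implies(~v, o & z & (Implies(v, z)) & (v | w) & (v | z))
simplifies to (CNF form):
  (o | v) & (v | w) & (v | z)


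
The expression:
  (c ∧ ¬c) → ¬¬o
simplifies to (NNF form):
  True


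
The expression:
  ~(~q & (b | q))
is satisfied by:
  {q: True, b: False}
  {b: False, q: False}
  {b: True, q: True}


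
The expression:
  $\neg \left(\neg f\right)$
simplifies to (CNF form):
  $f$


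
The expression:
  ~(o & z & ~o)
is always true.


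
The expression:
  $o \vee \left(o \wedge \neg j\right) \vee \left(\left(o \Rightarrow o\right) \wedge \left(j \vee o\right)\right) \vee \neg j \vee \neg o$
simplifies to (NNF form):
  $\text{True}$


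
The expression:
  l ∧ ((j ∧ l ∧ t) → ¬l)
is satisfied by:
  {l: True, t: False, j: False}
  {j: True, l: True, t: False}
  {t: True, l: True, j: False}


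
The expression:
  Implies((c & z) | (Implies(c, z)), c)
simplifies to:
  c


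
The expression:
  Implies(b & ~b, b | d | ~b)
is always true.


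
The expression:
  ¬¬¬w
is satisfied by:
  {w: False}


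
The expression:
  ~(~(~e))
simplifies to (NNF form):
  ~e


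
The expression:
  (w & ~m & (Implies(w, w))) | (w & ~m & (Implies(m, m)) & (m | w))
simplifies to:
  w & ~m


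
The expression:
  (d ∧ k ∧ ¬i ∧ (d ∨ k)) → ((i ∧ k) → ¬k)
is always true.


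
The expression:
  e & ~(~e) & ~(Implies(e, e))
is never true.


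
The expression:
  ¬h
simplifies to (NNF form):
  ¬h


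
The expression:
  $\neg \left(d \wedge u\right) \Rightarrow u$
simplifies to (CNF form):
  $u$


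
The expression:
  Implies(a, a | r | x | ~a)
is always true.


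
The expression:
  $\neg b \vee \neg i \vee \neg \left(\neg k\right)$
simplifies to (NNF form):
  $k \vee \neg b \vee \neg i$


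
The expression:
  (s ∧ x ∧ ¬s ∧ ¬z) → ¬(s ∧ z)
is always true.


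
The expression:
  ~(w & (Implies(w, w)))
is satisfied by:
  {w: False}


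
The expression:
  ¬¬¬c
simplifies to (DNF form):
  ¬c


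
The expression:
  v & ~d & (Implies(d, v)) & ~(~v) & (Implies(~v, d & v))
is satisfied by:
  {v: True, d: False}


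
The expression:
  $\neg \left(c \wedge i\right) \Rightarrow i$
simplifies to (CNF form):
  $i$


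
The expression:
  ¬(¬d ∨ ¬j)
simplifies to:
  d ∧ j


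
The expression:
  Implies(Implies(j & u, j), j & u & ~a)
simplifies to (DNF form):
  j & u & ~a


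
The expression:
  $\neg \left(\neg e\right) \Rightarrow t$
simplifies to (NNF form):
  $t \vee \neg e$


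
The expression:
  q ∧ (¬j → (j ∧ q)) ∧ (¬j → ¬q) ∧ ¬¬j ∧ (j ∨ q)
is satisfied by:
  {j: True, q: True}


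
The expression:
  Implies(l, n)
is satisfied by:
  {n: True, l: False}
  {l: False, n: False}
  {l: True, n: True}


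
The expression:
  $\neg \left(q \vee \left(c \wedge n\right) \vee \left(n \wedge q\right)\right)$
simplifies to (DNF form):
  $\left(\neg c \wedge \neg q\right) \vee \left(\neg n \wedge \neg q\right)$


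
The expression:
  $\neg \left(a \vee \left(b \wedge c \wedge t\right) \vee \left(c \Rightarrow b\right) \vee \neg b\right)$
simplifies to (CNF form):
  $\text{False}$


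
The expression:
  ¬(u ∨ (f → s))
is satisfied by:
  {f: True, u: False, s: False}


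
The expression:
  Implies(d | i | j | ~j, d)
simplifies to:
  d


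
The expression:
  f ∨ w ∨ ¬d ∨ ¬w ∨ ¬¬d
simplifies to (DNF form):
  True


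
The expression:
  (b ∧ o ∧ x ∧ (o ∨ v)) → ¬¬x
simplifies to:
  True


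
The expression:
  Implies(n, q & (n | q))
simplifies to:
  q | ~n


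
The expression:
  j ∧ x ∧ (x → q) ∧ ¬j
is never true.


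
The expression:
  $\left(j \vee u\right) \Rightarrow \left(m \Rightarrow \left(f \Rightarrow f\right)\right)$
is always true.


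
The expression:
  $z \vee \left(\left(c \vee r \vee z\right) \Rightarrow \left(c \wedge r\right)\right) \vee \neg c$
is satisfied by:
  {r: True, z: True, c: False}
  {r: True, c: False, z: False}
  {z: True, c: False, r: False}
  {z: False, c: False, r: False}
  {r: True, z: True, c: True}
  {r: True, c: True, z: False}
  {z: True, c: True, r: False}


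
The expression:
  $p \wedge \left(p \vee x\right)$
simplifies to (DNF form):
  $p$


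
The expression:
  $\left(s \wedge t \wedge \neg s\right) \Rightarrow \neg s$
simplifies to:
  $\text{True}$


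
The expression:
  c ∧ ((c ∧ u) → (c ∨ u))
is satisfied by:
  {c: True}


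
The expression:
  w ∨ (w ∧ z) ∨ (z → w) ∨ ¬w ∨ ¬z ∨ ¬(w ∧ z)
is always true.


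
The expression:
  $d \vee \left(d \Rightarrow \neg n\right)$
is always true.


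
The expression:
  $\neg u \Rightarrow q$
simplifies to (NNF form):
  $q \vee u$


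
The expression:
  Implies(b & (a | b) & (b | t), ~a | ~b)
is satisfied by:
  {a: False, b: False}
  {b: True, a: False}
  {a: True, b: False}


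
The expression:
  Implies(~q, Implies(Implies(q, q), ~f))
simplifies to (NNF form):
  q | ~f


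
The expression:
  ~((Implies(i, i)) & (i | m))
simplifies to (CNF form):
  ~i & ~m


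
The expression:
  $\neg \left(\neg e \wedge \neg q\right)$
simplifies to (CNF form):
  $e \vee q$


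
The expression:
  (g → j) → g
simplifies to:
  g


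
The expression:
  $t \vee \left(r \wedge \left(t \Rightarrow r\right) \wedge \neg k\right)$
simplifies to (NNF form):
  $t \vee \left(r \wedge \neg k\right)$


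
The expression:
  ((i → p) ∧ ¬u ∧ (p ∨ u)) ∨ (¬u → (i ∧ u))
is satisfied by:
  {u: True, p: True}
  {u: True, p: False}
  {p: True, u: False}


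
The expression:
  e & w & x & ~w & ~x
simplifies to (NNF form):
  False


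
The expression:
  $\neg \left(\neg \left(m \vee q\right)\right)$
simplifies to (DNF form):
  $m \vee q$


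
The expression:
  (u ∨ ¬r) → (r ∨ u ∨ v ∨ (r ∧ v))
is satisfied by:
  {r: True, v: True, u: True}
  {r: True, v: True, u: False}
  {r: True, u: True, v: False}
  {r: True, u: False, v: False}
  {v: True, u: True, r: False}
  {v: True, u: False, r: False}
  {u: True, v: False, r: False}


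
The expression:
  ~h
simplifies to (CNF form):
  ~h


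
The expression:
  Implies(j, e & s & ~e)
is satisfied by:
  {j: False}


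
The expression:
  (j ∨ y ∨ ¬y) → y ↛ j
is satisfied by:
  {y: True, j: False}


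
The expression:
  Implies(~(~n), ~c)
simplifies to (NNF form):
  ~c | ~n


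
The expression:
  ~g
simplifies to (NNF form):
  ~g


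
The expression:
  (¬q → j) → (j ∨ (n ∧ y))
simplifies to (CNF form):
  (j ∨ n ∨ ¬q) ∧ (j ∨ y ∨ ¬q)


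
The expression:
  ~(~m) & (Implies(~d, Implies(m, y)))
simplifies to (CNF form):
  m & (d | y)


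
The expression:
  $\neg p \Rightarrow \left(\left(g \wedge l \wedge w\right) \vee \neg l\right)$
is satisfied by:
  {g: True, p: True, w: True, l: False}
  {g: True, p: True, w: False, l: False}
  {p: True, w: True, l: False, g: False}
  {p: True, w: False, l: False, g: False}
  {g: True, w: True, l: False, p: False}
  {g: True, w: False, l: False, p: False}
  {w: True, g: False, l: False, p: False}
  {w: False, g: False, l: False, p: False}
  {g: True, p: True, l: True, w: True}
  {g: True, p: True, l: True, w: False}
  {p: True, l: True, w: True, g: False}
  {p: True, l: True, w: False, g: False}
  {g: True, l: True, w: True, p: False}


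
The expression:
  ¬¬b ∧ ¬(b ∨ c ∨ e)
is never true.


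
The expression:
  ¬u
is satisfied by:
  {u: False}


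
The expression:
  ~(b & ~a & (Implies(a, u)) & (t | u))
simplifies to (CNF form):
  (a | ~b | ~t) & (a | ~b | ~u)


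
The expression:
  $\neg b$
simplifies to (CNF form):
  $\neg b$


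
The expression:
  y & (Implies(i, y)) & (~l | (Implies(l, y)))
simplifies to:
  y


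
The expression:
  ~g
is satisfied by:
  {g: False}


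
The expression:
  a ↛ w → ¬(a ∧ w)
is always true.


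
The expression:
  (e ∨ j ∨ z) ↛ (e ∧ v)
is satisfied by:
  {z: True, j: True, v: False, e: False}
  {z: True, j: False, v: False, e: False}
  {j: True, z: False, v: False, e: False}
  {z: True, v: True, j: True, e: False}
  {z: True, v: True, j: False, e: False}
  {v: True, j: True, z: False, e: False}
  {e: True, z: True, j: True, v: False}
  {e: True, z: True, j: False, v: False}
  {e: True, j: True, v: False, z: False}
  {e: True, j: False, v: False, z: False}


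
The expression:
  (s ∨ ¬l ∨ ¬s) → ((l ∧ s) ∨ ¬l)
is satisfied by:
  {s: True, l: False}
  {l: False, s: False}
  {l: True, s: True}


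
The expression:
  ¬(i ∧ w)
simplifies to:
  ¬i ∨ ¬w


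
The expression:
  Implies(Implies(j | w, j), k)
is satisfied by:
  {k: True, w: True, j: False}
  {k: True, j: False, w: False}
  {k: True, w: True, j: True}
  {k: True, j: True, w: False}
  {w: True, j: False, k: False}


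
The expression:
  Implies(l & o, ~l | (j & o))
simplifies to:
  j | ~l | ~o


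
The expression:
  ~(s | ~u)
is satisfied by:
  {u: True, s: False}


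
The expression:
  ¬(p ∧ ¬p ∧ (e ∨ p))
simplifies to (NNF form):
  True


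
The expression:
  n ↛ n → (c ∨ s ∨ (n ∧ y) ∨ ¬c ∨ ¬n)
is always true.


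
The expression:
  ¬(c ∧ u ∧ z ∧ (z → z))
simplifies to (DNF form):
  ¬c ∨ ¬u ∨ ¬z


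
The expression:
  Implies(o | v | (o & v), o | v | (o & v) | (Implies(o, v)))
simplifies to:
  True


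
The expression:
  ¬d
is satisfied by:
  {d: False}


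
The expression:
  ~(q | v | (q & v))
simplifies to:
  ~q & ~v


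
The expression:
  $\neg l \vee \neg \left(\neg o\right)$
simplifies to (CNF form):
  $o \vee \neg l$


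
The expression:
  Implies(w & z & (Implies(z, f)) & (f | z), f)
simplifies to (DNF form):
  True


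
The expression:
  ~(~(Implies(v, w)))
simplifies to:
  w | ~v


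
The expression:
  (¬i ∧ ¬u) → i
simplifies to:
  i ∨ u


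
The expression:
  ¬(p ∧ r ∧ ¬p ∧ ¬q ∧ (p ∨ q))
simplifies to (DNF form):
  True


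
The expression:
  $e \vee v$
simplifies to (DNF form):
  $e \vee v$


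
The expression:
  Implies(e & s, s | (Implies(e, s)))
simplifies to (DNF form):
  True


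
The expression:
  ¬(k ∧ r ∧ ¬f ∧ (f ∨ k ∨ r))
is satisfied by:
  {f: True, k: False, r: False}
  {f: False, k: False, r: False}
  {r: True, f: True, k: False}
  {r: True, f: False, k: False}
  {k: True, f: True, r: False}
  {k: True, f: False, r: False}
  {k: True, r: True, f: True}


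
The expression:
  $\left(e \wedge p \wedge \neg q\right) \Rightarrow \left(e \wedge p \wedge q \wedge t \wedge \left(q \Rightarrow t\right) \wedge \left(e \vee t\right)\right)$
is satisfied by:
  {q: True, p: False, e: False}
  {p: False, e: False, q: False}
  {q: True, e: True, p: False}
  {e: True, p: False, q: False}
  {q: True, p: True, e: False}
  {p: True, q: False, e: False}
  {q: True, e: True, p: True}


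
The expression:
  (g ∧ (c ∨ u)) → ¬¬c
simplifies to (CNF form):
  c ∨ ¬g ∨ ¬u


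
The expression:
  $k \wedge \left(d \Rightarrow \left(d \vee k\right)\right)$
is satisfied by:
  {k: True}


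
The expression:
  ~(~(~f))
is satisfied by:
  {f: False}


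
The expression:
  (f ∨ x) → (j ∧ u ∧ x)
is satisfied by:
  {u: True, j: True, f: False, x: False}
  {u: True, j: False, f: False, x: False}
  {j: True, u: False, f: False, x: False}
  {u: False, j: False, f: False, x: False}
  {x: True, u: True, j: True, f: False}
  {x: True, u: True, f: True, j: True}


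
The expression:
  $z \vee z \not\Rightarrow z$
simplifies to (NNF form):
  $z$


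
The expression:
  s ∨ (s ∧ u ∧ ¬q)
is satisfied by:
  {s: True}


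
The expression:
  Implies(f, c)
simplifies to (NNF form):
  c | ~f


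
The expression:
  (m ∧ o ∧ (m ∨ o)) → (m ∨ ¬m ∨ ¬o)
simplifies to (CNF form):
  True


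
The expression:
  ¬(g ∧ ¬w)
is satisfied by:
  {w: True, g: False}
  {g: False, w: False}
  {g: True, w: True}


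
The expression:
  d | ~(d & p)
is always true.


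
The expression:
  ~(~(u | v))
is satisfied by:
  {v: True, u: True}
  {v: True, u: False}
  {u: True, v: False}


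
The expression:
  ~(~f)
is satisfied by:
  {f: True}


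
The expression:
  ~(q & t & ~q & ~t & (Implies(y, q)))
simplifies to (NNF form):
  True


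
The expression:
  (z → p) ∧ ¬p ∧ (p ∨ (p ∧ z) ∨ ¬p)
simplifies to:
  ¬p ∧ ¬z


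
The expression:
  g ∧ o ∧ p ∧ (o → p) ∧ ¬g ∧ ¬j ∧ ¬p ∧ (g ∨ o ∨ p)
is never true.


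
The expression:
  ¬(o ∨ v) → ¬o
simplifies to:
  True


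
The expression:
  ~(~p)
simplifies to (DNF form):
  p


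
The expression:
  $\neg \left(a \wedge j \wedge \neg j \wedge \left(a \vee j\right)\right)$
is always true.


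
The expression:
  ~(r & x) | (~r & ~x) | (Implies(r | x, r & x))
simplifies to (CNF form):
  True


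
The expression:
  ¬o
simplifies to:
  ¬o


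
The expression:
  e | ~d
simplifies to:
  e | ~d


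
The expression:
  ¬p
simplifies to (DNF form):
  ¬p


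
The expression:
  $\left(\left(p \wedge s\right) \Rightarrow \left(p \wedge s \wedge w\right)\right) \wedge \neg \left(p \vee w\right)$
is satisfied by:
  {p: False, w: False}


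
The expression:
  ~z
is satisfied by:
  {z: False}


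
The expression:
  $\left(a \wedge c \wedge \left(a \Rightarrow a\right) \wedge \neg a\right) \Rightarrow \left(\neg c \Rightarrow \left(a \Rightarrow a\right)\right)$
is always true.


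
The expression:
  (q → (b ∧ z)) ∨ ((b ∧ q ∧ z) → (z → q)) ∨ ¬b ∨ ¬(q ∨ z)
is always true.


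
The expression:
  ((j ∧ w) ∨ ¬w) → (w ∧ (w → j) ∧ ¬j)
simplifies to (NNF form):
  w ∧ ¬j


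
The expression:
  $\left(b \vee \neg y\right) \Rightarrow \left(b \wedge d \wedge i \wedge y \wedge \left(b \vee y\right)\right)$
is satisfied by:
  {d: True, i: True, y: True, b: False}
  {d: True, y: True, i: False, b: False}
  {i: True, y: True, d: False, b: False}
  {y: True, d: False, i: False, b: False}
  {b: True, d: True, i: True, y: True}


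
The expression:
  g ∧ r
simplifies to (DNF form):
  g ∧ r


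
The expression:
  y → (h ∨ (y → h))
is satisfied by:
  {h: True, y: False}
  {y: False, h: False}
  {y: True, h: True}


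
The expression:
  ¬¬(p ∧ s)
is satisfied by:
  {p: True, s: True}


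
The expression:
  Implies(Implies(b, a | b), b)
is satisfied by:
  {b: True}


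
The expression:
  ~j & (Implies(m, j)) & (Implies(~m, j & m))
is never true.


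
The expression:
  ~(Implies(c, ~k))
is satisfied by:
  {c: True, k: True}


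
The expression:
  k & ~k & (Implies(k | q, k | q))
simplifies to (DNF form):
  False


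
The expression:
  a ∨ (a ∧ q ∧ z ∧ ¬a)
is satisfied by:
  {a: True}


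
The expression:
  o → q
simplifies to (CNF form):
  q ∨ ¬o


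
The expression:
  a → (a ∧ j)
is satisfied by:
  {j: True, a: False}
  {a: False, j: False}
  {a: True, j: True}


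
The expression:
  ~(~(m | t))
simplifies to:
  m | t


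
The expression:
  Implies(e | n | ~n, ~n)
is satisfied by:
  {n: False}


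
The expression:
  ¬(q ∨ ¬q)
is never true.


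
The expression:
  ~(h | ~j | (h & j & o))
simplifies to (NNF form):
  j & ~h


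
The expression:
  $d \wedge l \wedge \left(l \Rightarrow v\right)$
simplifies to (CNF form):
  $d \wedge l \wedge v$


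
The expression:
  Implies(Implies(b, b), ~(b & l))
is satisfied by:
  {l: False, b: False}
  {b: True, l: False}
  {l: True, b: False}


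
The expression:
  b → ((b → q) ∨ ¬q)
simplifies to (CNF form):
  True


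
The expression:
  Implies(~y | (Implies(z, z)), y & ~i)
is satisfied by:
  {y: True, i: False}


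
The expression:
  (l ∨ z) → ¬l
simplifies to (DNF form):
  ¬l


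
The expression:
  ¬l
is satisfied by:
  {l: False}


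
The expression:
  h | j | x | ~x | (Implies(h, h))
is always true.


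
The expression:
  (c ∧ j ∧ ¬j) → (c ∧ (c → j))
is always true.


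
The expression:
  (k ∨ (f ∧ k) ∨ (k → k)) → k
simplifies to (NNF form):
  k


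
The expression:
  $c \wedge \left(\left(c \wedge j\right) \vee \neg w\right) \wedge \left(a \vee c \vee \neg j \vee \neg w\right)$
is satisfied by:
  {c: True, j: True, w: False}
  {c: True, w: False, j: False}
  {c: True, j: True, w: True}


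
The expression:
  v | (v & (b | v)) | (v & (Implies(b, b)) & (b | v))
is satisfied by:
  {v: True}


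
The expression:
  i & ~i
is never true.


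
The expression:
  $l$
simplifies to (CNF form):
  $l$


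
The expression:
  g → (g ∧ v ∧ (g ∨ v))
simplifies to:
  v ∨ ¬g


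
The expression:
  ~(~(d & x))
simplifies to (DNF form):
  d & x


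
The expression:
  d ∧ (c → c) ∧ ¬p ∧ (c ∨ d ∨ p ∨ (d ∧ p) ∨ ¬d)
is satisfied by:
  {d: True, p: False}


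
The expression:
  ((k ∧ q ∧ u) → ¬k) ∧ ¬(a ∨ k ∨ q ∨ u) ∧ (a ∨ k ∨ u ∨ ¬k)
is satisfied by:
  {q: False, u: False, k: False, a: False}


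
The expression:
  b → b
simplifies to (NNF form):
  True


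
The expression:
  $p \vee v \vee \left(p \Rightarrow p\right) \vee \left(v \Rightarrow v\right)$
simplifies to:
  $\text{True}$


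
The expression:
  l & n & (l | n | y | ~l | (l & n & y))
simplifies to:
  l & n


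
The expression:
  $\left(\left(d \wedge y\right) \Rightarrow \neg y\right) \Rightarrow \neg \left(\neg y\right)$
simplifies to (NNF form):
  $y$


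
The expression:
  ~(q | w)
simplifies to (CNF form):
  ~q & ~w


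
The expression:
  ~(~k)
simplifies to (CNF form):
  k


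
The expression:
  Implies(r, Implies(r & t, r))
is always true.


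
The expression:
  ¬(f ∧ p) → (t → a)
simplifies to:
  a ∨ (f ∧ p) ∨ ¬t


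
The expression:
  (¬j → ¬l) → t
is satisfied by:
  {t: True, l: True, j: False}
  {t: True, l: False, j: False}
  {j: True, t: True, l: True}
  {j: True, t: True, l: False}
  {l: True, j: False, t: False}


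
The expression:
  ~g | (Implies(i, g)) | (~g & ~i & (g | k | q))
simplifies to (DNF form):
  True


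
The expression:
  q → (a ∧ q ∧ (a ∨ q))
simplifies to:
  a ∨ ¬q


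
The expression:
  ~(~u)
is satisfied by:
  {u: True}


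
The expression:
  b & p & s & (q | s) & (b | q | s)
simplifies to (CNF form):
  b & p & s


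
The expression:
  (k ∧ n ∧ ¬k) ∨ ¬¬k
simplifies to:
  k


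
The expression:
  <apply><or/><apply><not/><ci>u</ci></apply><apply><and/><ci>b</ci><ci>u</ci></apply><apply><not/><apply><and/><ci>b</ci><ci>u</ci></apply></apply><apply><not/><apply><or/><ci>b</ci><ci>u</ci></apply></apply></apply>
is always true.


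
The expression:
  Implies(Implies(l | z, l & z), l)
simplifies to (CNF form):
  l | z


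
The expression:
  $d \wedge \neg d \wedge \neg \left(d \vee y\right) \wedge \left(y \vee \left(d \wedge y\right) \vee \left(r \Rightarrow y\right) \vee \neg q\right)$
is never true.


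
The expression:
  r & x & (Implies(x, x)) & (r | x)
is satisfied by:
  {r: True, x: True}


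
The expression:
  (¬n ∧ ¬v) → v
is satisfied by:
  {n: True, v: True}
  {n: True, v: False}
  {v: True, n: False}


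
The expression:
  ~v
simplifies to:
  ~v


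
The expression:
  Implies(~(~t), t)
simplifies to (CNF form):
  True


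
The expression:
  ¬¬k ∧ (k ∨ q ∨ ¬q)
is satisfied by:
  {k: True}


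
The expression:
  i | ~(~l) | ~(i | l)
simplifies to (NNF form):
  True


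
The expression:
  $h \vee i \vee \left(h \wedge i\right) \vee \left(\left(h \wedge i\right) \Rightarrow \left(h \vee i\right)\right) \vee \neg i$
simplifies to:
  $\text{True}$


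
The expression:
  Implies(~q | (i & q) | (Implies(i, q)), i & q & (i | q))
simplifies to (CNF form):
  i & q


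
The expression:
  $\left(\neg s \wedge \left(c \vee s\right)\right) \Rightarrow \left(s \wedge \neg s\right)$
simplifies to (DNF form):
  $s \vee \neg c$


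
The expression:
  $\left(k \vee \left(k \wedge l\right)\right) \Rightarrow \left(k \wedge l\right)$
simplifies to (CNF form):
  $l \vee \neg k$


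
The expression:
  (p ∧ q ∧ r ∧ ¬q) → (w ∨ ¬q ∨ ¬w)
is always true.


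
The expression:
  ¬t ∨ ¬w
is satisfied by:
  {w: False, t: False}
  {t: True, w: False}
  {w: True, t: False}


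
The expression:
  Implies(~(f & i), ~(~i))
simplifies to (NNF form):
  i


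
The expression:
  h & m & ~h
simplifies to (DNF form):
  False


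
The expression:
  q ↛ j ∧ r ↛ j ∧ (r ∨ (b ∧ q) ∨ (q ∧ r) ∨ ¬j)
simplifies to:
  q ∧ r ∧ ¬j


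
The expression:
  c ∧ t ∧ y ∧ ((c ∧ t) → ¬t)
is never true.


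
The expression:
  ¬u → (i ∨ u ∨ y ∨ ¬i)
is always true.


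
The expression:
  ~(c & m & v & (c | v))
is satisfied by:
  {m: False, c: False, v: False}
  {v: True, m: False, c: False}
  {c: True, m: False, v: False}
  {v: True, c: True, m: False}
  {m: True, v: False, c: False}
  {v: True, m: True, c: False}
  {c: True, m: True, v: False}


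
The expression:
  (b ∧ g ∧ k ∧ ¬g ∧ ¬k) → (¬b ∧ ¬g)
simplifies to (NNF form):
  True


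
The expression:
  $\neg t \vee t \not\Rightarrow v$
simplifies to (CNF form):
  $\neg t \vee \neg v$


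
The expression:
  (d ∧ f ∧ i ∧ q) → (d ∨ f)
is always true.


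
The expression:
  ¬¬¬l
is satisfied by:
  {l: False}


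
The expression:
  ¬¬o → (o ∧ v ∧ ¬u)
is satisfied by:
  {v: True, u: False, o: False}
  {u: False, o: False, v: False}
  {v: True, u: True, o: False}
  {u: True, v: False, o: False}
  {o: True, v: True, u: False}


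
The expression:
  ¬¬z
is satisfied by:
  {z: True}


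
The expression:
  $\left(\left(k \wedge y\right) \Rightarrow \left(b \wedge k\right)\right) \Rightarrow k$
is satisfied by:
  {k: True}


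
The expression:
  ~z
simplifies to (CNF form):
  ~z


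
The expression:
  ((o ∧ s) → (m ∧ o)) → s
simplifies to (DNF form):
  s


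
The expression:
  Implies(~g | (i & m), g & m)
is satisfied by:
  {g: True}


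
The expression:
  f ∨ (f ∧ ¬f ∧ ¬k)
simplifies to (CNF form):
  f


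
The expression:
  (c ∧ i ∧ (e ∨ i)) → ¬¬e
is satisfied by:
  {e: True, c: False, i: False}
  {c: False, i: False, e: False}
  {i: True, e: True, c: False}
  {i: True, c: False, e: False}
  {e: True, c: True, i: False}
  {c: True, e: False, i: False}
  {i: True, c: True, e: True}


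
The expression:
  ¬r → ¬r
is always true.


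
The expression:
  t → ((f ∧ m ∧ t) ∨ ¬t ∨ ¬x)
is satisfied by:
  {f: True, m: True, t: False, x: False}
  {f: True, m: False, t: False, x: False}
  {m: True, x: False, f: False, t: False}
  {x: False, m: False, f: False, t: False}
  {x: True, f: True, m: True, t: False}
  {x: True, f: True, m: False, t: False}
  {x: True, m: True, f: False, t: False}
  {x: True, m: False, f: False, t: False}
  {t: True, f: True, m: True, x: False}
  {t: True, f: True, m: False, x: False}
  {t: True, m: True, f: False, x: False}
  {t: True, m: False, f: False, x: False}
  {x: True, t: True, f: True, m: True}
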